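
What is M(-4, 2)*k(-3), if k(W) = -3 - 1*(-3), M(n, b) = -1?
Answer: 0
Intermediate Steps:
k(W) = 0 (k(W) = -3 + 3 = 0)
M(-4, 2)*k(-3) = -1*0 = 0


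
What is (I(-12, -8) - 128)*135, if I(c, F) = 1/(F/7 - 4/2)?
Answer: -381105/22 ≈ -17323.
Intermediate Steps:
I(c, F) = 1/(-2 + F/7) (I(c, F) = 1/(F*(1/7) - 4*1/2) = 1/(F/7 - 2) = 1/(-2 + F/7))
(I(-12, -8) - 128)*135 = (7/(-14 - 8) - 128)*135 = (7/(-22) - 128)*135 = (7*(-1/22) - 128)*135 = (-7/22 - 128)*135 = -2823/22*135 = -381105/22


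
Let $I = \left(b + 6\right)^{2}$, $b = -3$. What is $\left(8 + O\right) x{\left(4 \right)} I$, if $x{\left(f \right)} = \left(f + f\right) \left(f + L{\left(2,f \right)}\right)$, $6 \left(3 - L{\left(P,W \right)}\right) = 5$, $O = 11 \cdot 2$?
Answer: $13320$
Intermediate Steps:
$O = 22$
$L{\left(P,W \right)} = \frac{13}{6}$ ($L{\left(P,W \right)} = 3 - \frac{5}{6} = \frac{13}{6}$)
$I = 9$ ($I = \left(-3 + 6\right)^{2} = 3^{2} = 9$)
$x{\left(f \right)} = 2 f \left(\frac{13}{6} + f\right)$ ($x{\left(f \right)} = \left(f + f\right) \left(f + \frac{13}{6}\right) = 2 f \left(\frac{13}{6} + f\right)$)
$\left(8 + O\right) x{\left(4 \right)} I = \left(8 + 22\right) \frac{1}{3} \cdot 4 \left(13 + 6 \cdot 4\right) 9 = 30 \cdot \frac{1}{3} \cdot 4 \left(13 + 24\right) 9 = 30 \cdot \frac{1}{3} \cdot 4 \cdot 37 \cdot 9 = 30 \cdot \frac{148}{3} \cdot 9 = 1480 \cdot 9 = 13320$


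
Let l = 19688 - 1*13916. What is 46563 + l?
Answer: 52335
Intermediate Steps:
l = 5772 (l = 19688 - 13916 = 5772)
46563 + l = 46563 + 5772 = 52335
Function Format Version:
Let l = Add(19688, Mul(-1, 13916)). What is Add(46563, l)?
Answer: 52335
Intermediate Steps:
l = 5772 (l = Add(19688, -13916) = 5772)
Add(46563, l) = Add(46563, 5772) = 52335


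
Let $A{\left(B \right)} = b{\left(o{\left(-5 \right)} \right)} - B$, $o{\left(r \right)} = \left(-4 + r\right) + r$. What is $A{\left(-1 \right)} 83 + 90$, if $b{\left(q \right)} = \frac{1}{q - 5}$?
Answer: $\frac{3204}{19} \approx 168.63$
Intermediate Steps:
$o{\left(r \right)} = -4 + 2 r$
$b{\left(q \right)} = \frac{1}{-5 + q}$
$A{\left(B \right)} = - \frac{1}{19} - B$ ($A{\left(B \right)} = \frac{1}{-5 + \left(-4 + 2 \left(-5\right)\right)} - B = \frac{1}{-5 - 14} - B = \frac{1}{-19} - B = - \frac{1}{19} - B$)
$A{\left(-1 \right)} 83 + 90 = \left(- \frac{1}{19} - -1\right) 83 + 90 = \left(- \frac{1}{19} + 1\right) 83 + 90 = \frac{18}{19} \cdot 83 + 90 = \frac{1494}{19} + 90 = \frac{3204}{19}$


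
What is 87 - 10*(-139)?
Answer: 1477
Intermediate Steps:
87 - 10*(-139) = 87 + 1390 = 1477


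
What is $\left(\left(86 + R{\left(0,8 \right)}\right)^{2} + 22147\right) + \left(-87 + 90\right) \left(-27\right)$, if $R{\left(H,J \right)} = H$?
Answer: $29462$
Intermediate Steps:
$\left(\left(86 + R{\left(0,8 \right)}\right)^{2} + 22147\right) + \left(-87 + 90\right) \left(-27\right) = \left(\left(86 + 0\right)^{2} + 22147\right) + \left(-87 + 90\right) \left(-27\right) = \left(86^{2} + 22147\right) + 3 \left(-27\right) = \left(7396 + 22147\right) - 81 = 29543 - 81 = 29462$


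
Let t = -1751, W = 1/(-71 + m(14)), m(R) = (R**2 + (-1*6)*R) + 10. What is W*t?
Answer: -103/3 ≈ -34.333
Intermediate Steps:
m(R) = 10 + R**2 - 6*R (m(R) = (R**2 - 6*R) + 10 = 10 + R**2 - 6*R)
W = 1/51 (W = 1/(-71 + (10 + 14**2 - 6*14)) = 1/(-71 + (10 + 196 - 84)) = 1/(-71 + 122) = 1/51 ≈ 0.019608)
W*t = (1/51)*(-1751) = -103/3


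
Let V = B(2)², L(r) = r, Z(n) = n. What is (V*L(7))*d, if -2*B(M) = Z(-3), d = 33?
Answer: 2079/4 ≈ 519.75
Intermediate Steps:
B(M) = 3/2 (B(M) = -½*(-3) = 3/2)
V = 9/4 (V = (3/2)² = 9/4 ≈ 2.2500)
(V*L(7))*d = ((9/4)*7)*33 = (63/4)*33 = 2079/4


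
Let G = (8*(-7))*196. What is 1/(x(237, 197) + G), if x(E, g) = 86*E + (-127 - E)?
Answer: 1/9042 ≈ 0.00011060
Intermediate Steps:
x(E, g) = -127 + 85*E
G = -10976 (G = -56*196 = -10976)
1/(x(237, 197) + G) = 1/((-127 + 85*237) - 10976) = 1/((-127 + 20145) - 10976) = 1/(20018 - 10976) = 1/9042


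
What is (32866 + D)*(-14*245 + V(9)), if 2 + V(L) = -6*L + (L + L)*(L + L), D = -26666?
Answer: -19604400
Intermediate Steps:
V(L) = -2 - 6*L + 4*L² (V(L) = -2 + (-6*L + (L + L)*(L + L)) = -2 + (-6*L + (2*L)*(2*L)) = -2 + (-6*L + 4*L²) = -2 - 6*L + 4*L²)
(32866 + D)*(-14*245 + V(9)) = (32866 - 26666)*(-14*245 + (-2 - 6*9 + 4*9²)) = 6200*(-3430 + (-2 - 54 + 4*81)) = 6200*(-3430 + (-2 - 54 + 324)) = 6200*(-3430 + 268) = 6200*(-3162) = -19604400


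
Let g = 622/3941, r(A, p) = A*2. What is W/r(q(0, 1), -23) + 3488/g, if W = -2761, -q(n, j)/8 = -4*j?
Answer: 439019985/19904 ≈ 22057.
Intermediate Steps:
q(n, j) = 32*j (q(n, j) = -(-32)*j = 32*j)
r(A, p) = 2*A
g = 622/3941 (g = 622*(1/3941) = 622/3941 ≈ 0.15783)
W/r(q(0, 1), -23) + 3488/g = -2761/(2*(32*1)) + 3488/(622/3941) = -2761/(2*32) + 3488*(3941/622) = -2761/64 + 6873104/311 = 439019985/19904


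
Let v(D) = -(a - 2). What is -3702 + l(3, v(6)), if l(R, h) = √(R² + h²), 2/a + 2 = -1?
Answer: -3702 + √145/3 ≈ -3698.0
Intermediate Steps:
a = -⅔ (a = 2/(-2 - 1) = 2/(-3) = 2*(-⅓) = -⅔ ≈ -0.66667)
v(D) = 8/3 (v(D) = -(-⅔ - 2) = -1*(-8/3) = 8/3)
-3702 + l(3, v(6)) = -3702 + √(3² + (8/3)²) = -3702 + √(9 + 64/9) = -3702 + √(145/9) = -3702 + √145/3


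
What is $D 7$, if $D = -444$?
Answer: $-3108$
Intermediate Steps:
$D 7 = \left(-444\right) 7 = -3108$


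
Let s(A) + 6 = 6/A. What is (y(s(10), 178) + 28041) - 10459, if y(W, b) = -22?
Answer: 17560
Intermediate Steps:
s(A) = -6 + 6/A
(y(s(10), 178) + 28041) - 10459 = (-22 + 28041) - 10459 = 28019 - 10459 = 17560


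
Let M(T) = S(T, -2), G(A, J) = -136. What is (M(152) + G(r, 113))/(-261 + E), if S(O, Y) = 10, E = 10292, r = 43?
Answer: -18/1433 ≈ -0.012561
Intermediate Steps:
M(T) = 10
(M(152) + G(r, 113))/(-261 + E) = (10 - 136)/(-261 + 10292) = -126/10031 = -126*1/10031 = -18/1433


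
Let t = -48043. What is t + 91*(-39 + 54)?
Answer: -46678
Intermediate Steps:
t + 91*(-39 + 54) = -48043 + 91*(-39 + 54) = -48043 + 91*15 = -48043 + 1365 = -46678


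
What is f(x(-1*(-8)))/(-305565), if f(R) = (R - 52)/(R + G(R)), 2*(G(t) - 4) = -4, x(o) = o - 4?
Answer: 8/305565 ≈ 2.6181e-5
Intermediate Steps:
x(o) = -4 + o
G(t) = 2 (G(t) = 4 + (½)*(-4) = 4 - 2 = 2)
f(R) = (-52 + R)/(2 + R) (f(R) = (R - 52)/(R + 2) = (-52 + R)/(2 + R))
f(x(-1*(-8)))/(-305565) = ((-52 + (-4 - 1*(-8)))/(2 + (-4 - 1*(-8))))/(-305565) = ((-52 + (-4 + 8))/(2 + (-4 + 8)))*(-1/305565) = ((-52 + 4)/(2 + 4))*(-1/305565) = (-48/6)*(-1/305565) = ((⅙)*(-48))*(-1/305565) = -8*(-1/305565) = 8/305565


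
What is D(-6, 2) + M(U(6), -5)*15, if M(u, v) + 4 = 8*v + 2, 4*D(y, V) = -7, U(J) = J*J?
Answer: -2527/4 ≈ -631.75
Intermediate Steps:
U(J) = J²
D(y, V) = -7/4 (D(y, V) = (¼)*(-7) = -7/4)
M(u, v) = -2 + 8*v (M(u, v) = -4 + (8*v + 2) = -4 + (2 + 8*v) = -2 + 8*v)
D(-6, 2) + M(U(6), -5)*15 = -7/4 + (-2 + 8*(-5))*15 = -7/4 + (-2 - 40)*15 = -7/4 - 42*15 = -7/4 - 630 = -2527/4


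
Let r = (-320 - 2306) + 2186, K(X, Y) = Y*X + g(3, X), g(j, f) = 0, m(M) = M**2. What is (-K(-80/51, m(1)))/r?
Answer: -2/561 ≈ -0.0035651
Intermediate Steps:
K(X, Y) = X*Y (K(X, Y) = Y*X + 0 = X*Y + 0 = X*Y)
r = -440 (r = -2626 + 2186 = -440)
(-K(-80/51, m(1)))/r = -(-80/51)*1**2/(-440) = -(-80*1/51)*(-1/440) = -(-80)/51*(-1/440) = -1*(-80/51)*(-1/440) = (80/51)*(-1/440) = -2/561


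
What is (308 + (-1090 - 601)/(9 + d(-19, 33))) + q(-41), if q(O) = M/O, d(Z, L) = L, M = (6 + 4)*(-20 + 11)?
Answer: 464825/1722 ≈ 269.93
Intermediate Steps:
M = -90 (M = 10*(-9) = -90)
q(O) = -90/O
(308 + (-1090 - 601)/(9 + d(-19, 33))) + q(-41) = (308 + (-1090 - 601)/(9 + 33)) - 90/(-41) = (308 - 1691/42) - 90*(-1/41) = (308 - 1691*1/42) + 90/41 = (308 - 1691/42) + 90/41 = 11245/42 + 90/41 = 464825/1722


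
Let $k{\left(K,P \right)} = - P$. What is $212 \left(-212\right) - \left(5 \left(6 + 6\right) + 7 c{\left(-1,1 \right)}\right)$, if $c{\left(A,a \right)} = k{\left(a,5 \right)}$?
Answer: $-44969$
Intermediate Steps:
$c{\left(A,a \right)} = -5$ ($c{\left(A,a \right)} = \left(-1\right) 5 = -5$)
$212 \left(-212\right) - \left(5 \left(6 + 6\right) + 7 c{\left(-1,1 \right)}\right) = 212 \left(-212\right) - \left(-35 + 5 \left(6 + 6\right)\right) = -44944 + \left(\left(-5\right) 12 + 35\right) = -44944 + \left(-60 + 35\right) = -44944 - 25 = -44969$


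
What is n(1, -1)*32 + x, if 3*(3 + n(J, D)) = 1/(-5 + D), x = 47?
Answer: -457/9 ≈ -50.778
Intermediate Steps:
n(J, D) = -3 + 1/(3*(-5 + D))
n(1, -1)*32 + x = ((46 - 9*(-1))/(3*(-5 - 1)))*32 + 47 = ((⅓)*(46 + 9)/(-6))*32 + 47 = ((⅓)*(-⅙)*55)*32 + 47 = -55/18*32 + 47 = -880/9 + 47 = -457/9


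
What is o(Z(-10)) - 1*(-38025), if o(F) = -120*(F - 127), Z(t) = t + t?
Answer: 55665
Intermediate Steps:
Z(t) = 2*t
o(F) = 15240 - 120*F (o(F) = -120*(-127 + F) = 15240 - 120*F)
o(Z(-10)) - 1*(-38025) = (15240 - 240*(-10)) - 1*(-38025) = (15240 - 120*(-20)) + 38025 = (15240 + 2400) + 38025 = 17640 + 38025 = 55665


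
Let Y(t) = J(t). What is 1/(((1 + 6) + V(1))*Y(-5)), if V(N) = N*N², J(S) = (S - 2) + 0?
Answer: -1/56 ≈ -0.017857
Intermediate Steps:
J(S) = -2 + S (J(S) = (-2 + S) + 0 = -2 + S)
Y(t) = -2 + t
V(N) = N³
1/(((1 + 6) + V(1))*Y(-5)) = 1/(((1 + 6) + 1³)*(-2 - 5)) = 1/((7 + 1)*(-7)) = 1/(8*(-7)) = 1/(-56) = -1/56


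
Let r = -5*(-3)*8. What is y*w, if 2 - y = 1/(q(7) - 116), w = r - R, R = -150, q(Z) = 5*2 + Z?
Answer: 5970/11 ≈ 542.73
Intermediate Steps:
q(Z) = 10 + Z
r = 120 (r = 15*8 = 120)
w = 270 (w = 120 - 1*(-150) = 120 + 150 = 270)
y = 199/99 (y = 2 - 1/((10 + 7) - 116) = 2 - 1/(17 - 116) = 2 - 1/(-99) = 2 - 1*(-1/99) = 2 + 1/99 = 199/99 ≈ 2.0101)
y*w = (199/99)*270 = 5970/11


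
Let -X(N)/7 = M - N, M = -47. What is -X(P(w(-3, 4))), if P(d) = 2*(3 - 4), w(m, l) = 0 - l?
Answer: -315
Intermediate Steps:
w(m, l) = -l
P(d) = -2 (P(d) = 2*(-1) = -2)
X(N) = 329 + 7*N (X(N) = -7*(-47 - N) = 329 + 7*N)
-X(P(w(-3, 4))) = -(329 + 7*(-2)) = -(329 - 14) = -1*315 = -315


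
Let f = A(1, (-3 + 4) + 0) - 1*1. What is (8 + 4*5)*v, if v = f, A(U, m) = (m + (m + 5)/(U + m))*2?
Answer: 196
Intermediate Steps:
A(U, m) = 2*m + 2*(5 + m)/(U + m) (A(U, m) = (m + (5 + m)/(U + m))*2 = 2*m + 2*(5 + m)/(U + m))
f = 7 (f = 2*(5 + ((-3 + 4) + 0) + ((-3 + 4) + 0)² + 1*((-3 + 4) + 0))/(1 + ((-3 + 4) + 0)) - 1*1 = 2*(5 + (1 + 0) + (1 + 0)² + 1*(1 + 0))/(1 + (1 + 0)) - 1 = 2*(5 + 1 + 1² + 1*1)/(1 + 1) - 1 = 2*(5 + 1 + 1 + 1)/2 - 1 = 2*(½)*8 - 1 = 8 - 1 = 7)
v = 7
(8 + 4*5)*v = (8 + 4*5)*7 = (8 + 20)*7 = 28*7 = 196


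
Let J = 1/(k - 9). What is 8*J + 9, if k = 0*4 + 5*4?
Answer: 107/11 ≈ 9.7273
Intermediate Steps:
k = 20 (k = 0 + 20 = 20)
J = 1/11 (J = 1/(20 - 9) = 1/11 ≈ 0.090909)
8*J + 9 = 8*(1/11) + 9 = 8/11 + 9 = 107/11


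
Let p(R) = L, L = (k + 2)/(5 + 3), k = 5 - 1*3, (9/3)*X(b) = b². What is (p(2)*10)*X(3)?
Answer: 15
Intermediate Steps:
X(b) = b²/3
k = 2 (k = 5 - 3 = 2)
L = ½ (L = (2 + 2)/(5 + 3) = 4/8 = 4*(⅛) = ½ ≈ 0.50000)
p(R) = ½
(p(2)*10)*X(3) = ((½)*10)*((⅓)*3²) = 5*((⅓)*9) = 5*3 = 15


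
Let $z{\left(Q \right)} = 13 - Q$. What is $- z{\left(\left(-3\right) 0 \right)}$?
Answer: $-13$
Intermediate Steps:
$- z{\left(\left(-3\right) 0 \right)} = - (13 - \left(-3\right) 0) = - (13 - 0) = - (13 + 0) = \left(-1\right) 13 = -13$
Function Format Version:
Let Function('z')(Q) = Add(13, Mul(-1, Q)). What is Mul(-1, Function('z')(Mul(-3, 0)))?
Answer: -13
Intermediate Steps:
Mul(-1, Function('z')(Mul(-3, 0))) = Mul(-1, Add(13, Mul(-1, Mul(-3, 0)))) = Mul(-1, Add(13, Mul(-1, 0))) = Mul(-1, Add(13, 0)) = Mul(-1, 13) = -13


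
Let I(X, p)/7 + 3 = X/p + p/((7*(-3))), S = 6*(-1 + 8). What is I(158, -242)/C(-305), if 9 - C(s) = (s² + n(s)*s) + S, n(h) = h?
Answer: -20000/67548129 ≈ -0.00029609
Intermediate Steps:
S = 42 (S = 6*7 = 42)
C(s) = -33 - 2*s² (C(s) = 9 - ((s² + s*s) + 42) = 9 - ((s² + s²) + 42) = 9 - (2*s² + 42) = 9 - (42 + 2*s²) = 9 + (-42 - 2*s²) = -33 - 2*s²)
I(X, p) = -21 - p/3 + 7*X/p (I(X, p) = -21 + 7*(X/p + p/((7*(-3)))) = -21 + 7*(X/p + p/(-21)) = -21 + 7*(X/p + p*(-1/21)) = -21 + 7*(X/p - p/21) = -21 + 7*(-p/21 + X/p) = -21 + (-p/3 + 7*X/p) = -21 - p/3 + 7*X/p)
I(158, -242)/C(-305) = (-21 - ⅓*(-242) + 7*158/(-242))/(-33 - 2*(-305)²) = (-21 + 242/3 + 7*158*(-1/242))/(-33 - 2*93025) = (-21 + 242/3 - 553/121)/(-33 - 186050) = (20000/363)/(-186083) = (20000/363)*(-1/186083) = -20000/67548129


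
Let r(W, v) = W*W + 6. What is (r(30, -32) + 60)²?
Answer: 933156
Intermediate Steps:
r(W, v) = 6 + W² (r(W, v) = W² + 6 = 6 + W²)
(r(30, -32) + 60)² = ((6 + 30²) + 60)² = ((6 + 900) + 60)² = (906 + 60)² = 966² = 933156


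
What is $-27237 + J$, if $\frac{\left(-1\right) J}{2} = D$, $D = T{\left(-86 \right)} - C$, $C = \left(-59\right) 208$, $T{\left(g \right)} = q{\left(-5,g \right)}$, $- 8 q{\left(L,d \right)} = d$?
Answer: $- \frac{103605}{2} \approx -51803.0$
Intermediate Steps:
$q{\left(L,d \right)} = - \frac{d}{8}$
$T{\left(g \right)} = - \frac{g}{8}$
$C = -12272$
$D = \frac{49131}{4}$ ($D = \left(- \frac{1}{8}\right) \left(-86\right) - -12272 = \frac{43}{4} + 12272 = \frac{49131}{4} \approx 12283.0$)
$J = - \frac{49131}{2}$ ($J = \left(-2\right) \frac{49131}{4} = - \frac{49131}{2} \approx -24566.0$)
$-27237 + J = -27237 - \frac{49131}{2} = - \frac{103605}{2}$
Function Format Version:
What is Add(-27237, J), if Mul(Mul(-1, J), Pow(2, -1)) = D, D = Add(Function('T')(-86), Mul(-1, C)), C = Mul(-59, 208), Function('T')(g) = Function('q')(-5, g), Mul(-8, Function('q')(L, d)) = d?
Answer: Rational(-103605, 2) ≈ -51803.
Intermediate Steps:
Function('q')(L, d) = Mul(Rational(-1, 8), d)
Function('T')(g) = Mul(Rational(-1, 8), g)
C = -12272
D = Rational(49131, 4) (D = Add(Mul(Rational(-1, 8), -86), Mul(-1, -12272)) = Add(Rational(43, 4), 12272) = Rational(49131, 4) ≈ 12283.)
J = Rational(-49131, 2) (J = Mul(-2, Rational(49131, 4)) = Rational(-49131, 2) ≈ -24566.)
Add(-27237, J) = Add(-27237, Rational(-49131, 2)) = Rational(-103605, 2)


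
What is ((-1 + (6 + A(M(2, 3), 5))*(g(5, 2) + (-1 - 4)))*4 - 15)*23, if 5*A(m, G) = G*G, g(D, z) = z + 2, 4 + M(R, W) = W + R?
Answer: -1449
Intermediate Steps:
M(R, W) = -4 + R + W (M(R, W) = -4 + (W + R) = -4 + (R + W) = -4 + R + W)
g(D, z) = 2 + z
A(m, G) = G**2/5 (A(m, G) = (G*G)/5 = G**2/5)
((-1 + (6 + A(M(2, 3), 5))*(g(5, 2) + (-1 - 4)))*4 - 15)*23 = ((-1 + (6 + (1/5)*5**2)*((2 + 2) + (-1 - 4)))*4 - 15)*23 = ((-1 + (6 + (1/5)*25)*(4 - 5))*4 - 15)*23 = ((-1 + (6 + 5)*(-1))*4 - 15)*23 = ((-1 + 11*(-1))*4 - 15)*23 = ((-1 - 11)*4 - 15)*23 = (-12*4 - 15)*23 = (-48 - 15)*23 = -63*23 = -1449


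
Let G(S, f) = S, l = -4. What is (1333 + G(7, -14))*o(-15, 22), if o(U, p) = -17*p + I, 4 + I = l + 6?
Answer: -503840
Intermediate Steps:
I = -2 (I = -4 + (-4 + 6) = -4 + 2 = -2)
o(U, p) = -2 - 17*p (o(U, p) = -17*p - 2 = -2 - 17*p)
(1333 + G(7, -14))*o(-15, 22) = (1333 + 7)*(-2 - 17*22) = 1340*(-2 - 374) = 1340*(-376) = -503840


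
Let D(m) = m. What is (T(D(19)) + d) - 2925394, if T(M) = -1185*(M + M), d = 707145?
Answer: -2263279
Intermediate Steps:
T(M) = -2370*M
(T(D(19)) + d) - 2925394 = (-2370*19 + 707145) - 2925394 = (-45030 + 707145) - 2925394 = 662115 - 2925394 = -2263279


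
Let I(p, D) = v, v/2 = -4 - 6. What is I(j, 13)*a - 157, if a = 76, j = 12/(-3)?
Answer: -1677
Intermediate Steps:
j = -4 (j = 12*(-1/3) = -4)
v = -20 (v = 2*(-4 - 6) = 2*(-10) = -20)
I(p, D) = -20
I(j, 13)*a - 157 = -20*76 - 157 = -1520 - 157 = -1677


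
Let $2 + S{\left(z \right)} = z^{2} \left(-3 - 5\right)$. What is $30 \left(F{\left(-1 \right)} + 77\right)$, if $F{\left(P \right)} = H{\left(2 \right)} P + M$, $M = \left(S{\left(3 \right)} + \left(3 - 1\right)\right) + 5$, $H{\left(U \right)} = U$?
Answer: $240$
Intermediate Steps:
$S{\left(z \right)} = -2 - 8 z^{2}$ ($S{\left(z \right)} = -2 + z^{2} \left(-3 - 5\right) = -2 + z^{2} \left(-8\right) = -2 - 8 z^{2}$)
$M = -67$ ($M = \left(\left(-2 - 8 \cdot 3^{2}\right) + \left(3 - 1\right)\right) + 5 = \left(\left(-2 - 72\right) + \left(3 - 1\right)\right) + 5 = \left(\left(-2 - 72\right) + 2\right) + 5 = \left(-74 + 2\right) + 5 = -72 + 5 = -67$)
$F{\left(P \right)} = -67 + 2 P$ ($F{\left(P \right)} = 2 P - 67 = -67 + 2 P$)
$30 \left(F{\left(-1 \right)} + 77\right) = 30 \left(\left(-67 + 2 \left(-1\right)\right) + 77\right) = 30 \left(\left(-67 - 2\right) + 77\right) = 30 \left(-69 + 77\right) = 30 \cdot 8 = 240$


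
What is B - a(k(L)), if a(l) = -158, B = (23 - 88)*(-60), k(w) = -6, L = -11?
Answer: 4058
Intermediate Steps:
B = 3900 (B = -65*(-60) = 3900)
B - a(k(L)) = 3900 - 1*(-158) = 3900 + 158 = 4058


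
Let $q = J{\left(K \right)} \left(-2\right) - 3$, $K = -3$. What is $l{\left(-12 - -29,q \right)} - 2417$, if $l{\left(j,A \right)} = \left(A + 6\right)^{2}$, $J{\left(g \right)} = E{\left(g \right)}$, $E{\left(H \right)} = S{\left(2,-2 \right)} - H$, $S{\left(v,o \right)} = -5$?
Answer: $-2368$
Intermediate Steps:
$E{\left(H \right)} = -5 - H$
$J{\left(g \right)} = -5 - g$
$q = 1$ ($q = \left(-5 - -3\right) \left(-2\right) - 3 = \left(-5 + 3\right) \left(-2\right) - 3 = \left(-2\right) \left(-2\right) - 3 = 4 - 3 = 1$)
$l{\left(j,A \right)} = \left(6 + A\right)^{2}$
$l{\left(-12 - -29,q \right)} - 2417 = \left(6 + 1\right)^{2} - 2417 = 7^{2} - 2417 = 49 - 2417 = -2368$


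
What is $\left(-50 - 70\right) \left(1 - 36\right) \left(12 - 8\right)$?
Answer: $16800$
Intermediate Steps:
$\left(-50 - 70\right) \left(1 - 36\right) \left(12 - 8\right) = \left(-120\right) \left(-35\right) 4 = 4200 \cdot 4 = 16800$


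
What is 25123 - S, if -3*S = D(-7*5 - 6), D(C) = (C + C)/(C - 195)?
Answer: 8893583/354 ≈ 25123.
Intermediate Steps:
D(C) = 2*C/(-195 + C) (D(C) = (2*C)/(-195 + C) = 2*C/(-195 + C))
S = -41/354 (S = -2*(-7*5 - 6)/(3*(-195 + (-7*5 - 6))) = -2*(-35 - 6)/(3*(-195 + (-35 - 6))) = -2*(-41)/(3*(-195 - 41)) = -2*(-41)/(3*(-236)) = -2*(-41)*(-1)/(3*236) = -⅓*41/118 = -41/354 ≈ -0.11582)
25123 - S = 25123 - 1*(-41/354) = 25123 + 41/354 = 8893583/354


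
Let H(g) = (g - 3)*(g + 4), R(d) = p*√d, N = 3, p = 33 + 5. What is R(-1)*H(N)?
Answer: 0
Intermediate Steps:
p = 38
R(d) = 38*√d
H(g) = (-3 + g)*(4 + g)
R(-1)*H(N) = (38*√(-1))*(-12 + 3 + 3²) = (38*I)*(-12 + 3 + 9) = (38*I)*0 = 0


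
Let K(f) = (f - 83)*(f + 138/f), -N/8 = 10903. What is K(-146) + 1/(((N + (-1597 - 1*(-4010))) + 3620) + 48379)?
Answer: 80602120123/2395276 ≈ 33650.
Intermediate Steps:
N = -87224 (N = -8*10903 = -87224)
K(f) = (-83 + f)*(f + 138/f)
K(-146) + 1/(((N + (-1597 - 1*(-4010))) + 3620) + 48379) = (138 + (-146)**2 - 11454/(-146) - 83*(-146)) + 1/(((-87224 + (-1597 - 1*(-4010))) + 3620) + 48379) = (138 + 21316 - 11454*(-1/146) + 12118) + 1/(((-87224 + (-1597 + 4010)) + 3620) + 48379) = (138 + 21316 + 5727/73 + 12118) + 1/(((-87224 + 2413) + 3620) + 48379) = 2456483/73 + 1/((-84811 + 3620) + 48379) = 2456483/73 + 1/(-81191 + 48379) = 2456483/73 + 1/(-32812) = 2456483/73 - 1/32812 = 80602120123/2395276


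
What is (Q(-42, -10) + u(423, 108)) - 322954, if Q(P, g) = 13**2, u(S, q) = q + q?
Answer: -322569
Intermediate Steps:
u(S, q) = 2*q
Q(P, g) = 169
(Q(-42, -10) + u(423, 108)) - 322954 = (169 + 2*108) - 322954 = (169 + 216) - 322954 = 385 - 322954 = -322569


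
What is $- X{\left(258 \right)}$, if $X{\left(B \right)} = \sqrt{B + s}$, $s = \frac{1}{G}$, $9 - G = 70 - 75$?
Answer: $- \frac{\sqrt{50582}}{14} \approx -16.065$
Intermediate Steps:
$G = 14$ ($G = 9 - \left(70 - 75\right) = 9 - -5 = 9 + 5 = 14$)
$s = \frac{1}{14} \approx 0.071429$
$X{\left(B \right)} = \sqrt{\frac{1}{14} + B}$ ($X{\left(B \right)} = \sqrt{B + \frac{1}{14}} = \sqrt{\frac{1}{14} + B}$)
$- X{\left(258 \right)} = - \frac{\sqrt{14 + 196 \cdot 258}}{14} = - \frac{\sqrt{14 + 50568}}{14} = - \frac{\sqrt{50582}}{14}$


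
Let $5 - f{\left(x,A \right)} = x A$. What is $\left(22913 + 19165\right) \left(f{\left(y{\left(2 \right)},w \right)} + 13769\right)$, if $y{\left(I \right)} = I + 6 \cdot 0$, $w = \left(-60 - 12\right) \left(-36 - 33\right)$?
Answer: $161495364$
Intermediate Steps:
$w = 4968$ ($w = \left(-72\right) \left(-69\right) = 4968$)
$y{\left(I \right)} = I$ ($y{\left(I \right)} = I + 0 = I$)
$f{\left(x,A \right)} = 5 - A x$ ($f{\left(x,A \right)} = 5 - x A = 5 - A x$)
$\left(22913 + 19165\right) \left(f{\left(y{\left(2 \right)},w \right)} + 13769\right) = \left(22913 + 19165\right) \left(\left(5 - 4968 \cdot 2\right) + 13769\right) = 42078 \left(\left(5 - 9936\right) + 13769\right) = 42078 \left(-9931 + 13769\right) = 42078 \cdot 3838 = 161495364$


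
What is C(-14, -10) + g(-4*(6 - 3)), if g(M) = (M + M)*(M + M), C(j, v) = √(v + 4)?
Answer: 576 + I*√6 ≈ 576.0 + 2.4495*I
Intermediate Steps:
C(j, v) = √(4 + v)
g(M) = 4*M² (g(M) = (2*M)*(2*M) = 4*M²)
C(-14, -10) + g(-4*(6 - 3)) = √(4 - 10) + 4*(-4*(6 - 3))² = √(-6) + 4*(-4*3)² = I*√6 + 4*(-12)² = I*√6 + 4*144 = I*√6 + 576 = 576 + I*√6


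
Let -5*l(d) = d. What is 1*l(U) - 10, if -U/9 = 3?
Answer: -23/5 ≈ -4.6000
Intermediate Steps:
U = -27 (U = -9*3 = -27)
l(d) = -d/5
1*l(U) - 10 = 1*(-⅕*(-27)) - 10 = 1*(27/5) - 10 = 27/5 - 10 = -23/5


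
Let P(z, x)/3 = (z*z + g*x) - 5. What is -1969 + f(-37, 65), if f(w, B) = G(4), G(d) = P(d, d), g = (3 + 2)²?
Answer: -1636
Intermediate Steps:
g = 25 (g = 5² = 25)
P(z, x) = -15 + 3*z² + 75*x (P(z, x) = 3*((z*z + 25*x) - 5) = 3*((z² + 25*x) - 5) = 3*(-5 + z² + 25*x) = -15 + 3*z² + 75*x)
G(d) = -15 + 3*d² + 75*d
f(w, B) = 333 (f(w, B) = -15 + 3*4² + 75*4 = -15 + 3*16 + 300 = -15 + 48 + 300 = 333)
-1969 + f(-37, 65) = -1969 + 333 = -1636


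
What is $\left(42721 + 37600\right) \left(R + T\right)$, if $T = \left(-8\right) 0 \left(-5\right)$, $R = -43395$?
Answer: $-3485529795$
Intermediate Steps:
$T = 0$ ($T = 0 \left(-5\right) = 0$)
$\left(42721 + 37600\right) \left(R + T\right) = \left(42721 + 37600\right) \left(-43395 + 0\right) = 80321 \left(-43395\right) = -3485529795$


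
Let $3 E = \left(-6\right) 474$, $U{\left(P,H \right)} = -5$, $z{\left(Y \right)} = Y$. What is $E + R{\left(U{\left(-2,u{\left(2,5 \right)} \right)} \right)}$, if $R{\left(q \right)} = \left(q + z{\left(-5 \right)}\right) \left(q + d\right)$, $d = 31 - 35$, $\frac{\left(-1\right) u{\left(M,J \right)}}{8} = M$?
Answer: $-858$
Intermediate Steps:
$u{\left(M,J \right)} = - 8 M$
$d = -4$ ($d = 31 - 35 = -4$)
$R{\left(q \right)} = \left(-5 + q\right) \left(-4 + q\right)$ ($R{\left(q \right)} = \left(q - 5\right) \left(q - 4\right) = \left(-5 + q\right) \left(-4 + q\right)$)
$E = -948$ ($E = \frac{\left(-6\right) 474}{3} = \frac{1}{3} \left(-2844\right) = -948$)
$E + R{\left(U{\left(-2,u{\left(2,5 \right)} \right)} \right)} = -948 + \left(20 + \left(-5\right)^{2} - -45\right) = -948 + \left(20 + 25 + 45\right) = -948 + 90 = -858$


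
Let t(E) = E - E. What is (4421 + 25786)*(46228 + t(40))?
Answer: 1396409196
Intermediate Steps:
t(E) = 0
(4421 + 25786)*(46228 + t(40)) = (4421 + 25786)*(46228 + 0) = 30207*46228 = 1396409196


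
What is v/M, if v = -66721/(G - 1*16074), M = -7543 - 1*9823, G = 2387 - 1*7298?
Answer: -66721/364425510 ≈ -0.00018309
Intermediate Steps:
G = -4911 (G = 2387 - 7298 = -4911)
M = -17366 (M = -7543 - 9823 = -17366)
v = 66721/20985 (v = -66721/(-4911 - 1*16074) = -66721/(-4911 - 16074) = -66721/(-20985) = -66721*(-1/20985) = 66721/20985 ≈ 3.1795)
v/M = (66721/20985)/(-17366) = (66721/20985)*(-1/17366) = -66721/364425510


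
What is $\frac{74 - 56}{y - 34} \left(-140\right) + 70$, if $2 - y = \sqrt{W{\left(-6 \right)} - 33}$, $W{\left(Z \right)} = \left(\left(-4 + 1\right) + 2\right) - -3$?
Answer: $\frac{30898}{211} - \frac{504 i \sqrt{31}}{211} \approx 146.44 - 13.299 i$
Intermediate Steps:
$W{\left(Z \right)} = 2$ ($W{\left(Z \right)} = \left(-3 + 2\right) + 3 = -1 + 3 = 2$)
$y = 2 - i \sqrt{31}$ ($y = 2 - \sqrt{2 - 33} = 2 - \sqrt{-31} = 2 - i \sqrt{31} \approx 2.0 - 5.5678 i$)
$\frac{74 - 56}{y - 34} \left(-140\right) + 70 = \frac{74 - 56}{\left(2 - i \sqrt{31}\right) - 34} \left(-140\right) + 70 = \frac{18}{-32 - i \sqrt{31}} \left(-140\right) + 70 = - \frac{2520}{-32 - i \sqrt{31}} + 70 = 70 - \frac{2520}{-32 - i \sqrt{31}}$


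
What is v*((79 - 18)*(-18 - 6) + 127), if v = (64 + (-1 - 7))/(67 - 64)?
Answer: -74872/3 ≈ -24957.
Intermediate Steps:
v = 56/3 (v = (64 - 8)/3 = 56*(⅓) = 56/3 ≈ 18.667)
v*((79 - 18)*(-18 - 6) + 127) = 56*((79 - 18)*(-18 - 6) + 127)/3 = 56*(61*(-24) + 127)/3 = 56*(-1464 + 127)/3 = (56/3)*(-1337) = -74872/3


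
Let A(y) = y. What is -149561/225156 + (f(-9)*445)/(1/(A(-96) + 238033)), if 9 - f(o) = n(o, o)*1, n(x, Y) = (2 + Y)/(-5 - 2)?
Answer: 190719677542759/225156 ≈ 8.4706e+8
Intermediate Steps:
n(x, Y) = -2/7 - Y/7 (n(x, Y) = (2 + Y)/(-7) = (2 + Y)*(-1/7) = -2/7 - Y/7)
f(o) = 65/7 + o/7 (f(o) = 9 - (-2/7 - o/7) = 9 + (2/7 + o/7) = 65/7 + o/7)
-149561/225156 + (f(-9)*445)/(1/(A(-96) + 238033)) = -149561/225156 + ((65/7 + (1/7)*(-9))*445)/(1/(-96 + 238033)) = -149561*1/225156 + ((65/7 - 9/7)*445)/(1/237937) = -149561/225156 + (8*445)/(1/237937) = -149561/225156 + 3560*237937 = -149561/225156 + 847055720 = 190719677542759/225156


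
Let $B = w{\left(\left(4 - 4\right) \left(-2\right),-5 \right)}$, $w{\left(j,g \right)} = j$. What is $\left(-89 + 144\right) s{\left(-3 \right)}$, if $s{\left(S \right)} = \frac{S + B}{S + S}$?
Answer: $\frac{55}{2} \approx 27.5$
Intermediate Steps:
$B = 0$ ($B = \left(4 - 4\right) \left(-2\right) = 0 \left(-2\right) = 0$)
$s{\left(S \right)} = \frac{1}{2}$ ($s{\left(S \right)} = \frac{S + 0}{S + S} = \frac{S}{2 S} = S \frac{1}{2 S} = \frac{1}{2}$)
$\left(-89 + 144\right) s{\left(-3 \right)} = \left(-89 + 144\right) \frac{1}{2} = 55 \cdot \frac{1}{2} = \frac{55}{2}$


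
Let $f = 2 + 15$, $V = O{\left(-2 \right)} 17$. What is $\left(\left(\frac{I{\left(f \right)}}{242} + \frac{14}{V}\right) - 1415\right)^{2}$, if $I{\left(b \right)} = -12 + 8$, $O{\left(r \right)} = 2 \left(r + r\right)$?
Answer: $\frac{135573490821609}{67699984} \approx 2.0026 \cdot 10^{6}$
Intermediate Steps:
$O{\left(r \right)} = 4 r$ ($O{\left(r \right)} = 2 \cdot 2 r = 4 r$)
$V = -136$ ($V = 4 \left(-2\right) 17 = \left(-8\right) 17 = -136$)
$f = 17$
$I{\left(b \right)} = -4$
$\left(\left(\frac{I{\left(f \right)}}{242} + \frac{14}{V}\right) - 1415\right)^{2} = \left(\left(- \frac{4}{242} + \frac{14}{-136}\right) - 1415\right)^{2} = \left(\left(\left(-4\right) \frac{1}{242} + 14 \left(- \frac{1}{136}\right)\right) - 1415\right)^{2} = \left(\left(- \frac{2}{121} - \frac{7}{68}\right) - 1415\right)^{2} = \left(- \frac{983}{8228} - 1415\right)^{2} = \left(- \frac{11643603}{8228}\right)^{2} = \frac{135573490821609}{67699984}$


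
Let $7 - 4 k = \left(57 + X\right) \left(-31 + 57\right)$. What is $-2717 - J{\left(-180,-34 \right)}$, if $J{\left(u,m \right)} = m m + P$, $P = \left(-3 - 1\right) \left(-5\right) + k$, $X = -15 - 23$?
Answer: $- \frac{15085}{4} \approx -3771.3$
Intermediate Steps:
$X = -38$
$k = - \frac{487}{4}$ ($k = \frac{7}{4} - \frac{\left(57 - 38\right) \left(-31 + 57\right)}{4} = \frac{7}{4} - \frac{19 \cdot 26}{4} = \frac{7}{4} - \frac{247}{2} = - \frac{487}{4} \approx -121.75$)
$P = - \frac{407}{4}$ ($P = \left(-3 - 1\right) \left(-5\right) - \frac{487}{4} = \left(-4\right) \left(-5\right) - \frac{487}{4} = 20 - \frac{487}{4} = - \frac{407}{4} \approx -101.75$)
$J{\left(u,m \right)} = - \frac{407}{4} + m^{2}$ ($J{\left(u,m \right)} = m m - \frac{407}{4} = m^{2} - \frac{407}{4} = - \frac{407}{4} + m^{2}$)
$-2717 - J{\left(-180,-34 \right)} = -2717 - \left(- \frac{407}{4} + \left(-34\right)^{2}\right) = -2717 - \left(- \frac{407}{4} + 1156\right) = -2717 - \frac{4217}{4} = - \frac{15085}{4}$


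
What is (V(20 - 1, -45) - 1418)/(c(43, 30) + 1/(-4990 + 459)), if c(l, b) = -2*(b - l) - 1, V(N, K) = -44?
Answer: -3312161/56637 ≈ -58.481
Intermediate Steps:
c(l, b) = -1 - 2*b + 2*l (c(l, b) = (-2*b + 2*l) - 1 = -1 - 2*b + 2*l)
(V(20 - 1, -45) - 1418)/(c(43, 30) + 1/(-4990 + 459)) = (-44 - 1418)/((-1 - 2*30 + 2*43) + 1/(-4990 + 459)) = -1462/((-1 - 60 + 86) + 1/(-4531)) = -1462/(25 - 1/4531) = -1462/113274/4531 = -1462*4531/113274 = -3312161/56637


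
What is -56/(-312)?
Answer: 7/39 ≈ 0.17949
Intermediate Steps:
-56/(-312) = -1/312*(-56) = 7/39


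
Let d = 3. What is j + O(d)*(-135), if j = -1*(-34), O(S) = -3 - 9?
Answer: 1654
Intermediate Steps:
O(S) = -12
j = 34
j + O(d)*(-135) = 34 - 12*(-135) = 34 + 1620 = 1654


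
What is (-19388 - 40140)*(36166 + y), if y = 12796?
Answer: -2914609936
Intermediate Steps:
(-19388 - 40140)*(36166 + y) = (-19388 - 40140)*(36166 + 12796) = -59528*48962 = -2914609936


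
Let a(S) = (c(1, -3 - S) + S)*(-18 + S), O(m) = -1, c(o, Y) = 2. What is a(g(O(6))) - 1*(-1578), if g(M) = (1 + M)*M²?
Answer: 1542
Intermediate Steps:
g(M) = M²*(1 + M)
a(S) = (-18 + S)*(2 + S) (a(S) = (2 + S)*(-18 + S) = (-18 + S)*(2 + S))
a(g(O(6))) - 1*(-1578) = (-36 + ((-1)²*(1 - 1))² - 16*(-1)²*(1 - 1)) - 1*(-1578) = (-36 + (1*0)² - 16*0) + 1578 = (-36 + 0² - 16*0) + 1578 = (-36 + 0 + 0) + 1578 = -36 + 1578 = 1542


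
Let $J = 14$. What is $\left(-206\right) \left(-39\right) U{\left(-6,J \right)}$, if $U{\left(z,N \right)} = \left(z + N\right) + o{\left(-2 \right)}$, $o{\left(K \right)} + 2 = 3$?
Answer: $72306$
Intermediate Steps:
$o{\left(K \right)} = 1$ ($o{\left(K \right)} = -2 + 3 = 1$)
$U{\left(z,N \right)} = 1 + N + z$ ($U{\left(z,N \right)} = \left(z + N\right) + 1 = \left(N + z\right) + 1 = 1 + N + z$)
$\left(-206\right) \left(-39\right) U{\left(-6,J \right)} = \left(-206\right) \left(-39\right) \left(1 + 14 - 6\right) = 8034 \cdot 9 = 72306$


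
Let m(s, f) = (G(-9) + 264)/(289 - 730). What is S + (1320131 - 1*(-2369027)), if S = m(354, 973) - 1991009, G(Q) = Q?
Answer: 249627818/147 ≈ 1.6981e+6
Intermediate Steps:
m(s, f) = -85/147 (m(s, f) = (-9 + 264)/(289 - 730) = 255/(-441) = 255*(-1/441) = -85/147)
S = -292678408/147 (S = -85/147 - 1991009 = -292678408/147 ≈ -1.9910e+6)
S + (1320131 - 1*(-2369027)) = -292678408/147 + (1320131 - 1*(-2369027)) = -292678408/147 + (1320131 + 2369027) = -292678408/147 + 3689158 = 249627818/147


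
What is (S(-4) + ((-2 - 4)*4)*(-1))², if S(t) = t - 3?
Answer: 289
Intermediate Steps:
S(t) = -3 + t
(S(-4) + ((-2 - 4)*4)*(-1))² = ((-3 - 4) + ((-2 - 4)*4)*(-1))² = (-7 - 6*4*(-1))² = (-7 - 24*(-1))² = (-7 + 24)² = 17² = 289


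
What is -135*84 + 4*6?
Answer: -11316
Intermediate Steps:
-135*84 + 4*6 = -11340 + 24 = -11316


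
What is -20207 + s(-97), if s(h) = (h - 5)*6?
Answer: -20819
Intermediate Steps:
s(h) = -30 + 6*h (s(h) = (-5 + h)*6 = -30 + 6*h)
-20207 + s(-97) = -20207 + (-30 + 6*(-97)) = -20207 + (-30 - 582) = -20207 - 612 = -20819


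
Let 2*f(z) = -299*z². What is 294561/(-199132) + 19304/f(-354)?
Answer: -2761184191195/1865343321972 ≈ -1.4803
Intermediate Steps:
f(z) = -299*z²/2 (f(z) = (-299*z²)/2 = -299*z²/2)
294561/(-199132) + 19304/f(-354) = 294561/(-199132) + 19304/((-299/2*(-354)²)) = 294561*(-1/199132) + 19304/((-299/2*125316)) = -294561/199132 + 19304/(-18734742) = -294561/199132 + 19304*(-1/18734742) = -294561/199132 - 9652/9367371 = -2761184191195/1865343321972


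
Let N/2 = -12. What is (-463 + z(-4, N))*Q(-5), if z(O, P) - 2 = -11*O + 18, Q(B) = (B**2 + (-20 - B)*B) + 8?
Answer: -43092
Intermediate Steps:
N = -24 (N = 2*(-12) = -24)
Q(B) = 8 + B**2 + B*(-20 - B) (Q(B) = (B**2 + B*(-20 - B)) + 8 = 8 + B**2 + B*(-20 - B))
z(O, P) = 20 - 11*O (z(O, P) = 2 + (-11*O + 18) = 2 + (18 - 11*O) = 20 - 11*O)
(-463 + z(-4, N))*Q(-5) = (-463 + (20 - 11*(-4)))*(8 - 20*(-5)) = (-463 + (20 + 44))*(8 + 100) = (-463 + 64)*108 = -399*108 = -43092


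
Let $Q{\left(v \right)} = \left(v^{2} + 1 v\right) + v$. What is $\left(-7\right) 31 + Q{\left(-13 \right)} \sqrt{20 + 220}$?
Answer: $-217 + 572 \sqrt{15} \approx 1998.3$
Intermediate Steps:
$Q{\left(v \right)} = v^{2} + 2 v$ ($Q{\left(v \right)} = \left(v^{2} + v\right) + v = \left(v + v^{2}\right) + v = v^{2} + 2 v$)
$\left(-7\right) 31 + Q{\left(-13 \right)} \sqrt{20 + 220} = \left(-7\right) 31 + - 13 \left(2 - 13\right) \sqrt{20 + 220} = -217 + \left(-13\right) \left(-11\right) \sqrt{240} = -217 + 143 \cdot 4 \sqrt{15} = -217 + 572 \sqrt{15}$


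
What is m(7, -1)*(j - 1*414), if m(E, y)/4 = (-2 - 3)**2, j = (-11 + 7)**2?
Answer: -39800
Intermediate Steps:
j = 16 (j = (-4)**2 = 16)
m(E, y) = 100 (m(E, y) = 4*(-2 - 3)**2 = 4*(-5)**2 = 4*25 = 100)
m(7, -1)*(j - 1*414) = 100*(16 - 1*414) = 100*(16 - 414) = 100*(-398) = -39800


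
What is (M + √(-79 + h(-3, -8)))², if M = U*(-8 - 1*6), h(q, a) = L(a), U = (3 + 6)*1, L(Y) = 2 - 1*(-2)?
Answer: 15801 - 1260*I*√3 ≈ 15801.0 - 2182.4*I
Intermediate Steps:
L(Y) = 4 (L(Y) = 2 + 2 = 4)
U = 9 (U = 9*1 = 9)
h(q, a) = 4
M = -126 (M = 9*(-8 - 1*6) = 9*(-8 - 6) = 9*(-14) = -126)
(M + √(-79 + h(-3, -8)))² = (-126 + √(-79 + 4))² = (-126 + √(-75))² = (-126 + 5*I*√3)²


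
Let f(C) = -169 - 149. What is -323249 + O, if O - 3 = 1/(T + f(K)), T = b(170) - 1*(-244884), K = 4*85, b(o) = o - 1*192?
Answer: -79047869823/244544 ≈ -3.2325e+5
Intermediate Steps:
b(o) = -192 + o (b(o) = o - 192 = -192 + o)
K = 340
f(C) = -318
T = 244862 (T = (-192 + 170) - 1*(-244884) = -22 + 244884 = 244862)
O = 733633/244544 (O = 3 + 1/(244862 - 318) = 3 + 1/244544 = 733633/244544 ≈ 3.0000)
-323249 + O = -323249 + 733633/244544 = -79047869823/244544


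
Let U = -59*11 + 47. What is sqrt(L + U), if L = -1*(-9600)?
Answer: sqrt(8998) ≈ 94.858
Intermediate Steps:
L = 9600
U = -602 (U = -649 + 47 = -602)
sqrt(L + U) = sqrt(9600 - 602) = sqrt(8998)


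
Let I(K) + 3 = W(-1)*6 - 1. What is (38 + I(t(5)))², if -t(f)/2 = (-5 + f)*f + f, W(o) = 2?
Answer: 2116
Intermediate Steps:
t(f) = -2*f - 2*f*(-5 + f) (t(f) = -2*((-5 + f)*f + f) = -2*(f*(-5 + f) + f) = -2*(f + f*(-5 + f)) = -2*f - 2*f*(-5 + f))
I(K) = 8 (I(K) = -3 + (2*6 - 1) = -3 + (12 - 1) = -3 + 11 = 8)
(38 + I(t(5)))² = (38 + 8)² = 46² = 2116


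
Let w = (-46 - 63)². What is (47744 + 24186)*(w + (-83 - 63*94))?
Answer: 422660680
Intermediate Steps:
w = 11881 (w = (-109)² = 11881)
(47744 + 24186)*(w + (-83 - 63*94)) = (47744 + 24186)*(11881 + (-83 - 63*94)) = 71930*(11881 + (-83 - 5922)) = 71930*(11881 - 6005) = 71930*5876 = 422660680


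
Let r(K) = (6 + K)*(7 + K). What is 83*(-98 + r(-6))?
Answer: -8134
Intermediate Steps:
83*(-98 + r(-6)) = 83*(-98 + (42 + (-6)² + 13*(-6))) = 83*(-98 + (42 + 36 - 78)) = 83*(-98 + 0) = 83*(-98) = -8134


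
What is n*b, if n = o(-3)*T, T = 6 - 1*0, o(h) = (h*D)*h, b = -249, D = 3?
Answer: -40338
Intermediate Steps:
o(h) = 3*h² (o(h) = (h*3)*h = (3*h)*h = 3*h²)
T = 6 (T = 6 + 0 = 6)
n = 162 (n = (3*(-3)²)*6 = (3*9)*6 = 27*6 = 162)
n*b = 162*(-249) = -40338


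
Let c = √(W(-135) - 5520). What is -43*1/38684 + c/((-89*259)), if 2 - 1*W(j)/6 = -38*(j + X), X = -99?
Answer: -43/38684 - 6*I*√1635/23051 ≈ -0.0011116 - 0.010525*I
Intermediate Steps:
W(j) = -22560 + 228*j (W(j) = 12 - (-228)*(j - 99) = 12 - (-228)*(-99 + j) = 12 - 6*(3762 - 38*j) = 12 + (-22572 + 228*j) = -22560 + 228*j)
c = 6*I*√1635 (c = √((-22560 + 228*(-135)) - 5520) = √((-22560 - 30780) - 5520) = √(-53340 - 5520) = √(-58860) = 6*I*√1635 ≈ 242.61*I)
-43*1/38684 + c/((-89*259)) = -43*1/38684 + (6*I*√1635)/((-89*259)) = -43*1/38684 + (6*I*√1635)/(-23051) = -43/38684 + (6*I*√1635)*(-1/23051) = -43/38684 - 6*I*√1635/23051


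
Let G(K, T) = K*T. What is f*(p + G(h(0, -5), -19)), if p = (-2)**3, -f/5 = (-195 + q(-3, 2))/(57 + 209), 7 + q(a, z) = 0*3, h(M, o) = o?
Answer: 43935/133 ≈ 330.34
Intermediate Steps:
q(a, z) = -7 (q(a, z) = -7 + 0*3 = -7 + 0 = -7)
f = 505/133 (f = -5*(-195 - 7)/(57 + 209) = -(-1010)/266 = -5*(-101/133) = 505/133 ≈ 3.7970)
p = -8
f*(p + G(h(0, -5), -19)) = 505*(-8 - 5*(-19))/133 = 505*(-8 + 95)/133 = (505/133)*87 = 43935/133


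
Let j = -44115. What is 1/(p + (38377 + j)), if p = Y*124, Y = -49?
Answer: -1/11814 ≈ -8.4645e-5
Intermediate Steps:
p = -6076 (p = -49*124 = -6076)
1/(p + (38377 + j)) = 1/(-6076 + (38377 - 44115)) = 1/(-6076 - 5738) = 1/(-11814) = -1/11814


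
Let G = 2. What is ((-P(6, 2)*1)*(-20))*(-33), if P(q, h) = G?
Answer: -1320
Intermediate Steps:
P(q, h) = 2
((-P(6, 2)*1)*(-20))*(-33) = ((-1*2*1)*(-20))*(-33) = (-2*1*(-20))*(-33) = -2*(-20)*(-33) = 40*(-33) = -1320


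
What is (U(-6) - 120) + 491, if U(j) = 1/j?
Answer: 2225/6 ≈ 370.83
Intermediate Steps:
(U(-6) - 120) + 491 = (1/(-6) - 120) + 491 = (-⅙ - 120) + 491 = -721/6 + 491 = 2225/6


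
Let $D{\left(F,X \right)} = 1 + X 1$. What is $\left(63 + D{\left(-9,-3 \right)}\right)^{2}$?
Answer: $3721$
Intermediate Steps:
$D{\left(F,X \right)} = 1 + X$
$\left(63 + D{\left(-9,-3 \right)}\right)^{2} = \left(63 + \left(1 - 3\right)\right)^{2} = \left(63 - 2\right)^{2} = 61^{2} = 3721$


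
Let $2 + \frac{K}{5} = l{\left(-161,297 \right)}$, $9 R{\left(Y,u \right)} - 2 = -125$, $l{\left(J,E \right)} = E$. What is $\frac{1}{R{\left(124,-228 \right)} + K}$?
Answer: $\frac{3}{4384} \approx 0.00068431$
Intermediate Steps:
$R{\left(Y,u \right)} = - \frac{41}{3}$ ($R{\left(Y,u \right)} = \frac{2}{9} + \frac{1}{9} \left(-125\right) = \frac{2}{9} - \frac{125}{9} = - \frac{41}{3}$)
$K = 1475$ ($K = -10 + 5 \cdot 297 = -10 + 1485 = 1475$)
$\frac{1}{R{\left(124,-228 \right)} + K} = \frac{1}{- \frac{41}{3} + 1475} = \frac{1}{\frac{4384}{3}} = \frac{3}{4384}$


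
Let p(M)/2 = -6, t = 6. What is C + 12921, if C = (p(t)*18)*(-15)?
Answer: 16161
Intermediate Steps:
p(M) = -12 (p(M) = 2*(-6) = -12)
C = 3240 (C = -12*18*(-15) = -216*(-15) = 3240)
C + 12921 = 3240 + 12921 = 16161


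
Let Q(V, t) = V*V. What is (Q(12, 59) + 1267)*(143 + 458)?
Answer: 848011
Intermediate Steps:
Q(V, t) = V**2
(Q(12, 59) + 1267)*(143 + 458) = (12**2 + 1267)*(143 + 458) = (144 + 1267)*601 = 1411*601 = 848011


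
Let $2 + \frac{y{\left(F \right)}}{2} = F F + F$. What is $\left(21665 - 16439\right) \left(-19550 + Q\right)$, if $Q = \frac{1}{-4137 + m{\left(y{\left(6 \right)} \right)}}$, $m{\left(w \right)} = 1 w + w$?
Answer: $- \frac{406323334326}{3977} \approx -1.0217 \cdot 10^{8}$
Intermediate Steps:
$y{\left(F \right)} = -4 + 2 F + 2 F^{2}$ ($y{\left(F \right)} = -4 + 2 \left(F F + F\right) = -4 + 2 \left(F^{2} + F\right) = -4 + 2 \left(F + F^{2}\right) = -4 + \left(2 F + 2 F^{2}\right) = -4 + 2 F + 2 F^{2}$)
$m{\left(w \right)} = 2 w$ ($m{\left(w \right)} = w + w = 2 w$)
$Q = - \frac{1}{3977}$ ($Q = \frac{1}{-4137 + 2 \left(-4 + 2 \cdot 6 + 2 \cdot 6^{2}\right)} = \frac{1}{-4137 + 2 \left(-4 + 12 + 2 \cdot 36\right)} = \frac{1}{-4137 + 2 \left(-4 + 12 + 72\right)} = \frac{1}{-4137 + 2 \cdot 80} = \frac{1}{-4137 + 160} = \frac{1}{-3977} = - \frac{1}{3977} \approx -0.00025145$)
$\left(21665 - 16439\right) \left(-19550 + Q\right) = \left(21665 - 16439\right) \left(-19550 - \frac{1}{3977}\right) = 5226 \left(- \frac{77750351}{3977}\right) = - \frac{406323334326}{3977}$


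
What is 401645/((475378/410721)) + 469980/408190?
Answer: 6733689329136099/19404454582 ≈ 3.4702e+5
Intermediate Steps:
401645/((475378/410721)) + 469980/408190 = 401645/((475378*(1/410721))) + 469980*(1/408190) = 401645/(475378/410721) + 46998/40819 = 401645*(410721/475378) + 46998/40819 = 164964036045/475378 + 46998/40819 = 6733689329136099/19404454582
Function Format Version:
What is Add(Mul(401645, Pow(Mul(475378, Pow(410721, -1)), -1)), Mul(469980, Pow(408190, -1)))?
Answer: Rational(6733689329136099, 19404454582) ≈ 3.4702e+5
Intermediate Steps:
Add(Mul(401645, Pow(Mul(475378, Pow(410721, -1)), -1)), Mul(469980, Pow(408190, -1))) = Add(Mul(401645, Pow(Mul(475378, Rational(1, 410721)), -1)), Mul(469980, Rational(1, 408190))) = Add(Mul(401645, Pow(Rational(475378, 410721), -1)), Rational(46998, 40819)) = Add(Mul(401645, Rational(410721, 475378)), Rational(46998, 40819)) = Add(Rational(164964036045, 475378), Rational(46998, 40819)) = Rational(6733689329136099, 19404454582)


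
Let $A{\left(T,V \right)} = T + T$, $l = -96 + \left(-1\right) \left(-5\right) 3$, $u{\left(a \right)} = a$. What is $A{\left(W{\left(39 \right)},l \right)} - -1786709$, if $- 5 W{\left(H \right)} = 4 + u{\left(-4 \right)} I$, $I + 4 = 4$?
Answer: $\frac{8933537}{5} \approx 1.7867 \cdot 10^{6}$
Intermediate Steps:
$I = 0$ ($I = -4 + 4 = 0$)
$l = -81$ ($l = -96 + 5 \cdot 3 = -96 + 15 = -81$)
$W{\left(H \right)} = - \frac{4}{5}$ ($W{\left(H \right)} = - \frac{4 - 0}{5} = - \frac{4 + 0}{5} = \left(- \frac{1}{5}\right) 4 = - \frac{4}{5}$)
$A{\left(T,V \right)} = 2 T$
$A{\left(W{\left(39 \right)},l \right)} - -1786709 = 2 \left(- \frac{4}{5}\right) - -1786709 = - \frac{8}{5} + 1786709 = \frac{8933537}{5}$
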